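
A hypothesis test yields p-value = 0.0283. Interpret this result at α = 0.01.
Since p = 0.0283 > α = 0.01, fail to reject H₀.
There is insufficient evidence to reject the null hypothesis; the result is not statistically significant at the 0.01 level.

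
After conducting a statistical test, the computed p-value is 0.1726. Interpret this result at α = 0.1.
Since p = 0.1726 > α = 0.1, fail to reject H₀.
There is insufficient evidence to reject the null hypothesis; the result is not statistically significant at the 0.1 level.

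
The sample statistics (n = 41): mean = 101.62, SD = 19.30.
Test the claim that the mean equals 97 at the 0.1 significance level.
One-sample t-test:
H₀: μ = 97
H₁: μ ≠ 97
df = n - 1 = 40
t = (x̄ - μ₀) / (s/√n) = (101.62 - 97) / (19.30/√41) = 1.533
p-value = 0.1332

Since p-value > α = 0.1, we fail to reject H₀.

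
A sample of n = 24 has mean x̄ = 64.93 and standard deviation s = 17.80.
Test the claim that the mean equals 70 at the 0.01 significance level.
One-sample t-test:
H₀: μ = 70
H₁: μ ≠ 70
df = n - 1 = 23
t = (x̄ - μ₀) / (s/√n) = (64.93 - 70) / (17.80/√24) = -1.395
p-value = 0.1762

Since p-value > α = 0.01, we fail to reject H₀.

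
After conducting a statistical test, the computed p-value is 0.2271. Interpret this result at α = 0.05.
Since p = 0.2271 > α = 0.05, fail to reject H₀.
There is insufficient evidence to reject the null hypothesis; the result is not statistically significant at the 0.05 level.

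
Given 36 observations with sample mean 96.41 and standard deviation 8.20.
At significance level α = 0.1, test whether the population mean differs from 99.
One-sample t-test:
H₀: μ = 99
H₁: μ ≠ 99
df = n - 1 = 35
t = (x̄ - μ₀) / (s/√n) = (96.41 - 99) / (8.20/√36) = -1.895
p-value = 0.0664

Since p-value < α = 0.1, we reject H₀.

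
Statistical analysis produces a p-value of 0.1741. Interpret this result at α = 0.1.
Since p = 0.1741 > α = 0.1, fail to reject H₀.
There is insufficient evidence to reject the null hypothesis; the result is not statistically significant at the 0.1 level.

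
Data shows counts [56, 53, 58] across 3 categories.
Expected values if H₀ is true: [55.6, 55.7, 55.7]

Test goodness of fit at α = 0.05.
Chi-square goodness of fit test:
H₀: observed counts match expected distribution
H₁: observed counts differ from expected distribution
df = k - 1 = 2
χ² = Σ(O - E)²/E
   = (56 - 55.6)²/55.6 + (53 - 55.7)²/55.7 + (58 - 55.7)²/55.7
   = 0.003 + 0.131 + 0.095
   = 0.23
p-value = 0.8919

Since p-value > α = 0.05, we fail to reject H₀.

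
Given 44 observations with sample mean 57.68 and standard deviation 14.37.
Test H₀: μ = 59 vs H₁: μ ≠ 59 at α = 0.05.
One-sample t-test:
H₀: μ = 59
H₁: μ ≠ 59
df = n - 1 = 43
t = (x̄ - μ₀) / (s/√n) = (57.68 - 59) / (14.37/√44) = -0.609
p-value = 0.5455

Since p-value > α = 0.05, we fail to reject H₀.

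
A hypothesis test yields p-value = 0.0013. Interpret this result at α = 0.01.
Since p = 0.0013 < α = 0.01, reject H₀.
There is sufficient evidence to reject the null hypothesis; the result is statistically significant at the 0.01 level.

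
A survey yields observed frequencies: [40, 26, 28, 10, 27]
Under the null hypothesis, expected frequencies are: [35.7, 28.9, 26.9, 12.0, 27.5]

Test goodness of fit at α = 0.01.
Chi-square goodness of fit test:
H₀: observed counts match expected distribution
H₁: observed counts differ from expected distribution
df = k - 1 = 4
χ² = Σ(O - E)²/E
   = (40 - 35.7)²/35.7 + (26 - 28.9)²/28.9 + (28 - 26.9)²/26.9 + (10 - 12.0)²/12.0 + (27 - 27.5)²/27.5
   = 0.518 + 0.291 + 0.045 + 0.333 + 0.009
   = 1.20
p-value = 0.8787

Since p-value > α = 0.01, we fail to reject H₀.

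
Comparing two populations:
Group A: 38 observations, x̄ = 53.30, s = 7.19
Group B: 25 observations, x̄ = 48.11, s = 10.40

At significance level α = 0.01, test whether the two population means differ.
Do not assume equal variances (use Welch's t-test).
Welch's two-sample t-test:
H₀: μ₁ = μ₂
H₁: μ₁ ≠ μ₂
s₁²/n₁ = 7.19²/38 = 1.3604,  s₂²/n₂ = 10.40²/25 = 4.3264
SE = √(s₁²/n₁ + s₂²/n₂) = √(1.3604 + 4.3264) = 2.3847
df (Welch-Satterthwaite) = (s₁²/n₁ + s₂²/n₂)² / [(s₁²/n₁)²/(n₁-1) + (s₂²/n₂)²/(n₂-1)] ≈ 38.97
t = (x̄₁ - x̄₂) / SE = (53.30 - 48.11) / 2.3847 = 5.19 / 2.3847 = 2.176
p-value = 0.0357

Since p-value > α = 0.01, we fail to reject H₀.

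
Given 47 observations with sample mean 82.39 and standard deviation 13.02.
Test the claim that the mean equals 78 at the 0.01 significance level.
One-sample t-test:
H₀: μ = 78
H₁: μ ≠ 78
df = n - 1 = 46
t = (x̄ - μ₀) / (s/√n) = (82.39 - 78) / (13.02/√47) = 2.312
p-value = 0.0253

Since p-value > α = 0.01, we fail to reject H₀.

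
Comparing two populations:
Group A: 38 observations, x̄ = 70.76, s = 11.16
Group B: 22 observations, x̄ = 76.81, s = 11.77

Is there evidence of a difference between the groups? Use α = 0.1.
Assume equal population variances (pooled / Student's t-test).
Student's two-sample t-test (equal variances):
H₀: μ₁ = μ₂
H₁: μ₁ ≠ μ₂
df = n₁ + n₂ - 2 = 58
Pooled variance s_p² = [(n₁-1)s₁² + (n₂-1)s₂²] / (n₁ + n₂ - 2) = [(37)(11.16²) + (21)(11.77²)] / 58 = 129.6100
SE = √(s_p²(1/n₁ + 1/n₂)) = √(129.6100 × (1/38 + 1/22)) = 3.0499
t = (x̄₁ - x̄₂) / SE = (70.76 - 76.81) / 3.0499 = -6.05 / 3.0499 = -1.984
p-value = 0.0520

Since p-value < α = 0.1, we reject H₀.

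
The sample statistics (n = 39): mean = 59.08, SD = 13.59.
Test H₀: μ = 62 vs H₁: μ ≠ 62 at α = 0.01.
One-sample t-test:
H₀: μ = 62
H₁: μ ≠ 62
df = n - 1 = 38
t = (x̄ - μ₀) / (s/√n) = (59.08 - 62) / (13.59/√39) = -1.342
p-value = 0.1876

Since p-value > α = 0.01, we fail to reject H₀.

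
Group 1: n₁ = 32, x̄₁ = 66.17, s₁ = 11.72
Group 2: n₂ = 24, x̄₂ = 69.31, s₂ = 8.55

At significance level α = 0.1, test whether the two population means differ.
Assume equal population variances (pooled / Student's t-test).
Student's two-sample t-test (equal variances):
H₀: μ₁ = μ₂
H₁: μ₁ ≠ μ₂
df = n₁ + n₂ - 2 = 54
Pooled variance s_p² = [(n₁-1)s₁² + (n₂-1)s₂²] / (n₁ + n₂ - 2) = [(31)(11.72²) + (23)(8.55²)] / 54 = 109.9901
SE = √(s_p²(1/n₁ + 1/n₂)) = √(109.9901 × (1/32 + 1/24)) = 2.8320
t = (x̄₁ - x̄₂) / SE = (66.17 - 69.31) / 2.8320 = -3.14 / 2.8320 = -1.109
p-value = 0.2724

Since p-value > α = 0.1, we fail to reject H₀.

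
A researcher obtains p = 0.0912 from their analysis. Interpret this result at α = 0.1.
Since p = 0.0912 < α = 0.1, reject H₀.
There is sufficient evidence to reject the null hypothesis; the result is statistically significant at the 0.1 level.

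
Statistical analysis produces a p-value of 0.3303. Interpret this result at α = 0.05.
Since p = 0.3303 > α = 0.05, fail to reject H₀.
There is insufficient evidence to reject the null hypothesis; the result is not statistically significant at the 0.05 level.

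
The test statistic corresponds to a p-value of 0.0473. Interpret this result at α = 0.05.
Since p = 0.0473 < α = 0.05, reject H₀.
There is sufficient evidence to reject the null hypothesis; the result is statistically significant at the 0.05 level.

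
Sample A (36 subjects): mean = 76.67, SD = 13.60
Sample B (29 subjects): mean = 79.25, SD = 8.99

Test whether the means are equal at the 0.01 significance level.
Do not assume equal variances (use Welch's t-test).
Welch's two-sample t-test:
H₀: μ₁ = μ₂
H₁: μ₁ ≠ μ₂
s₁²/n₁ = 13.60²/36 = 5.1378,  s₂²/n₂ = 8.99²/29 = 2.7869
SE = √(s₁²/n₁ + s₂²/n₂) = √(5.1378 + 2.7869) = 2.8151
df (Welch-Satterthwaite) = (s₁²/n₁ + s₂²/n₂)² / [(s₁²/n₁)²/(n₁-1) + (s₂²/n₂)²/(n₂-1)] ≈ 60.88
t = (x̄₁ - x̄₂) / SE = (76.67 - 79.25) / 2.8151 = -2.58 / 2.8151 = -0.916
p-value = 0.3630

Since p-value > α = 0.01, we fail to reject H₀.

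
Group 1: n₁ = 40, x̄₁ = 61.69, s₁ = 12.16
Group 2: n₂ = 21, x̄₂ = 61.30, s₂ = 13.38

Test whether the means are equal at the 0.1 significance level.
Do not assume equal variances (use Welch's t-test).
Welch's two-sample t-test:
H₀: μ₁ = μ₂
H₁: μ₁ ≠ μ₂
s₁²/n₁ = 12.16²/40 = 3.6966,  s₂²/n₂ = 13.38²/21 = 8.5250
SE = √(s₁²/n₁ + s₂²/n₂) = √(3.6966 + 8.5250) = 3.4959
df (Welch-Satterthwaite) = (s₁²/n₁ + s₂²/n₂)² / [(s₁²/n₁)²/(n₁-1) + (s₂²/n₂)²/(n₂-1)] ≈ 37.49
t = (x̄₁ - x̄₂) / SE = (61.69 - 61.30) / 3.4959 = 0.39 / 3.4959 = 0.112
p-value = 0.9118

Since p-value > α = 0.1, we fail to reject H₀.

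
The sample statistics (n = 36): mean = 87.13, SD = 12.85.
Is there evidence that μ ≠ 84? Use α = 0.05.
One-sample t-test:
H₀: μ = 84
H₁: μ ≠ 84
df = n - 1 = 35
t = (x̄ - μ₀) / (s/√n) = (87.13 - 84) / (12.85/√36) = 1.461
p-value = 0.1528

Since p-value > α = 0.05, we fail to reject H₀.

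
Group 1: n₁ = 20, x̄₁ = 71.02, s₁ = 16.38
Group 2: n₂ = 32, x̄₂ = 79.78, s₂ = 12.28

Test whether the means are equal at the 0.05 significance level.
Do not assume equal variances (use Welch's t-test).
Welch's two-sample t-test:
H₀: μ₁ = μ₂
H₁: μ₁ ≠ μ₂
s₁²/n₁ = 16.38²/20 = 13.4152,  s₂²/n₂ = 12.28²/32 = 4.7124
SE = √(s₁²/n₁ + s₂²/n₂) = √(13.4152 + 4.7124) = 4.2577
df (Welch-Satterthwaite) = (s₁²/n₁ + s₂²/n₂)² / [(s₁²/n₁)²/(n₁-1) + (s₂²/n₂)²/(n₂-1)] ≈ 32.25
t = (x̄₁ - x̄₂) / SE = (71.02 - 79.78) / 4.2577 = -8.76 / 4.2577 = -2.057
p-value = 0.0478

Since p-value < α = 0.05, we reject H₀.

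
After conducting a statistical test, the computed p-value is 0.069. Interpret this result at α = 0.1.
Since p = 0.069 < α = 0.1, reject H₀.
There is sufficient evidence to reject the null hypothesis; the result is statistically significant at the 0.1 level.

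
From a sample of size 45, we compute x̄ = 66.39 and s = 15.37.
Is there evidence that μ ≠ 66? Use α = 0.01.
One-sample t-test:
H₀: μ = 66
H₁: μ ≠ 66
df = n - 1 = 44
t = (x̄ - μ₀) / (s/√n) = (66.39 - 66) / (15.37/√45) = 0.170
p-value = 0.8656

Since p-value > α = 0.01, we fail to reject H₀.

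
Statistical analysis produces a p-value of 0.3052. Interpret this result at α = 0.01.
Since p = 0.3052 > α = 0.01, fail to reject H₀.
There is insufficient evidence to reject the null hypothesis; the result is not statistically significant at the 0.01 level.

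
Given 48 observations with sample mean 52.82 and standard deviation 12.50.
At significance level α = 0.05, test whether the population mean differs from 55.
One-sample t-test:
H₀: μ = 55
H₁: μ ≠ 55
df = n - 1 = 47
t = (x̄ - μ₀) / (s/√n) = (52.82 - 55) / (12.50/√48) = -1.208
p-value = 0.2330

Since p-value > α = 0.05, we fail to reject H₀.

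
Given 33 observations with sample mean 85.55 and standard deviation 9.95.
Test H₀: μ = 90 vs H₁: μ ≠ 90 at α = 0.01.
One-sample t-test:
H₀: μ = 90
H₁: μ ≠ 90
df = n - 1 = 32
t = (x̄ - μ₀) / (s/√n) = (85.55 - 90) / (9.95/√33) = -2.569
p-value = 0.0151

Since p-value > α = 0.01, we fail to reject H₀.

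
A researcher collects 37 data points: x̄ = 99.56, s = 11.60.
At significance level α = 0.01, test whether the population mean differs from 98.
One-sample t-test:
H₀: μ = 98
H₁: μ ≠ 98
df = n - 1 = 36
t = (x̄ - μ₀) / (s/√n) = (99.56 - 98) / (11.60/√37) = 0.818
p-value = 0.4187

Since p-value > α = 0.01, we fail to reject H₀.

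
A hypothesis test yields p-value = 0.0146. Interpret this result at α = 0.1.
Since p = 0.0146 < α = 0.1, reject H₀.
There is sufficient evidence to reject the null hypothesis; the result is statistically significant at the 0.1 level.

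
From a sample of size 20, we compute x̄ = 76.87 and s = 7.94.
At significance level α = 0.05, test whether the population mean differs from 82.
One-sample t-test:
H₀: μ = 82
H₁: μ ≠ 82
df = n - 1 = 19
t = (x̄ - μ₀) / (s/√n) = (76.87 - 82) / (7.94/√20) = -2.889
p-value = 0.0094

Since p-value < α = 0.05, we reject H₀.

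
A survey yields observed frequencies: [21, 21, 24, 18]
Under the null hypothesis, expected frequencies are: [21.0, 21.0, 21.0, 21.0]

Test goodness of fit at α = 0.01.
Chi-square goodness of fit test:
H₀: observed counts match expected distribution
H₁: observed counts differ from expected distribution
df = k - 1 = 3
χ² = Σ(O - E)²/E
   = (21 - 21.0)²/21.0 + (21 - 21.0)²/21.0 + (24 - 21.0)²/21.0 + (18 - 21.0)²/21.0
   = 0.000 + 0.000 + 0.429 + 0.429
   = 0.86
p-value = 0.8358

Since p-value > α = 0.01, we fail to reject H₀.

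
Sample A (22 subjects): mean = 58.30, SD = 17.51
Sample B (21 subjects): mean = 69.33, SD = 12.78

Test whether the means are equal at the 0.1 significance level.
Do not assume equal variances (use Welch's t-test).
Welch's two-sample t-test:
H₀: μ₁ = μ₂
H₁: μ₁ ≠ μ₂
s₁²/n₁ = 17.51²/22 = 13.9364,  s₂²/n₂ = 12.78²/21 = 7.7775
SE = √(s₁²/n₁ + s₂²/n₂) = √(13.9364 + 7.7775) = 4.6598
df (Welch-Satterthwaite) = (s₁²/n₁ + s₂²/n₂)² / [(s₁²/n₁)²/(n₁-1) + (s₂²/n₂)²/(n₂-1)] ≈ 38.42
t = (x̄₁ - x̄₂) / SE = (58.30 - 69.33) / 4.6598 = -11.03 / 4.6598 = -2.367
p-value = 0.0231

Since p-value < α = 0.1, we reject H₀.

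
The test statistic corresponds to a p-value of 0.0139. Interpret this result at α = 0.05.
Since p = 0.0139 < α = 0.05, reject H₀.
There is sufficient evidence to reject the null hypothesis; the result is statistically significant at the 0.05 level.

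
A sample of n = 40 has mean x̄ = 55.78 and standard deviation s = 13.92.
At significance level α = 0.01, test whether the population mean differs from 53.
One-sample t-test:
H₀: μ = 53
H₁: μ ≠ 53
df = n - 1 = 39
t = (x̄ - μ₀) / (s/√n) = (55.78 - 53) / (13.92/√40) = 1.263
p-value = 0.2141

Since p-value > α = 0.01, we fail to reject H₀.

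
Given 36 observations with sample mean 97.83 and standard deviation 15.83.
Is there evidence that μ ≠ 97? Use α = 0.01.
One-sample t-test:
H₀: μ = 97
H₁: μ ≠ 97
df = n - 1 = 35
t = (x̄ - μ₀) / (s/√n) = (97.83 - 97) / (15.83/√36) = 0.315
p-value = 0.7549

Since p-value > α = 0.01, we fail to reject H₀.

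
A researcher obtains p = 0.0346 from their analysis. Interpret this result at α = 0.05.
Since p = 0.0346 < α = 0.05, reject H₀.
There is sufficient evidence to reject the null hypothesis; the result is statistically significant at the 0.05 level.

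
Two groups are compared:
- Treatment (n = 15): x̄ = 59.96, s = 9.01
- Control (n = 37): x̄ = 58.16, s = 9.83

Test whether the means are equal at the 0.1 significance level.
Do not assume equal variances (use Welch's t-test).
Welch's two-sample t-test:
H₀: μ₁ = μ₂
H₁: μ₁ ≠ μ₂
s₁²/n₁ = 9.01²/15 = 5.4120,  s₂²/n₂ = 9.83²/37 = 2.6116
SE = √(s₁²/n₁ + s₂²/n₂) = √(5.4120 + 2.6116) = 2.8326
df (Welch-Satterthwaite) = (s₁²/n₁ + s₂²/n₂)² / [(s₁²/n₁)²/(n₁-1) + (s₂²/n₂)²/(n₂-1)] ≈ 28.22
t = (x̄₁ - x̄₂) / SE = (59.96 - 58.16) / 2.8326 = 1.80 / 2.8326 = 0.635
p-value = 0.5302

Since p-value > α = 0.1, we fail to reject H₀.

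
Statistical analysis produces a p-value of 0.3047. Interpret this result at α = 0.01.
Since p = 0.3047 > α = 0.01, fail to reject H₀.
There is insufficient evidence to reject the null hypothesis; the result is not statistically significant at the 0.01 level.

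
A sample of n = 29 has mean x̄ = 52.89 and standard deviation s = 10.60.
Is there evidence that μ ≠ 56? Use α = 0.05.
One-sample t-test:
H₀: μ = 56
H₁: μ ≠ 56
df = n - 1 = 28
t = (x̄ - μ₀) / (s/√n) = (52.89 - 56) / (10.60/√29) = -1.580
p-value = 0.1253

Since p-value > α = 0.05, we fail to reject H₀.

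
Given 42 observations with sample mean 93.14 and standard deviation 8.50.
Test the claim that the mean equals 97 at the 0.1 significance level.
One-sample t-test:
H₀: μ = 97
H₁: μ ≠ 97
df = n - 1 = 41
t = (x̄ - μ₀) / (s/√n) = (93.14 - 97) / (8.50/√42) = -2.943
p-value = 0.0053

Since p-value < α = 0.1, we reject H₀.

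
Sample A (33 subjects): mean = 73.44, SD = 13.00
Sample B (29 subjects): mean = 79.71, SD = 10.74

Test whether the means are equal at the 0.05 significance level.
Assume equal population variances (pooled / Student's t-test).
Student's two-sample t-test (equal variances):
H₀: μ₁ = μ₂
H₁: μ₁ ≠ μ₂
df = n₁ + n₂ - 2 = 60
Pooled variance s_p² = [(n₁-1)s₁² + (n₂-1)s₂²] / (n₁ + n₂ - 2) = [(32)(13.00²) + (28)(10.74²)] / 60 = 143.9622
SE = √(s_p²(1/n₁ + 1/n₂)) = √(143.9622 × (1/33 + 1/29)) = 3.0540
t = (x̄₁ - x̄₂) / SE = (73.44 - 79.71) / 3.0540 = -6.27 / 3.0540 = -2.053
p-value = 0.0444

Since p-value < α = 0.05, we reject H₀.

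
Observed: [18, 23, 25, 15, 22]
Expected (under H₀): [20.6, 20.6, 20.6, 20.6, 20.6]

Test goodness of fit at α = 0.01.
Chi-square goodness of fit test:
H₀: observed counts match expected distribution
H₁: observed counts differ from expected distribution
df = k - 1 = 4
χ² = Σ(O - E)²/E
   = (18 - 20.6)²/20.6 + (23 - 20.6)²/20.6 + (25 - 20.6)²/20.6 + (15 - 20.6)²/20.6 + (22 - 20.6)²/20.6
   = 0.328 + 0.280 + 0.940 + 1.522 + 0.095
   = 3.17
p-value = 0.5306

Since p-value > α = 0.01, we fail to reject H₀.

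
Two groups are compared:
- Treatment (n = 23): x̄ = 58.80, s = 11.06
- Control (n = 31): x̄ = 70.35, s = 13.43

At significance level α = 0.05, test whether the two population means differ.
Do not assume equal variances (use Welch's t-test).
Welch's two-sample t-test:
H₀: μ₁ = μ₂
H₁: μ₁ ≠ μ₂
s₁²/n₁ = 11.06²/23 = 5.3184,  s₂²/n₂ = 13.43²/31 = 5.8182
SE = √(s₁²/n₁ + s₂²/n₂) = √(5.3184 + 5.8182) = 3.3372
df (Welch-Satterthwaite) = (s₁²/n₁ + s₂²/n₂)² / [(s₁²/n₁)²/(n₁-1) + (s₂²/n₂)²/(n₂-1)] ≈ 51.38
t = (x̄₁ - x̄₂) / SE = (58.80 - 70.35) / 3.3372 = -11.55 / 3.3372 = -3.461
p-value = 0.0011

Since p-value < α = 0.05, we reject H₀.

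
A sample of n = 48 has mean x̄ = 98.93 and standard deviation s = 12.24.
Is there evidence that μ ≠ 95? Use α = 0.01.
One-sample t-test:
H₀: μ = 95
H₁: μ ≠ 95
df = n - 1 = 47
t = (x̄ - μ₀) / (s/√n) = (98.93 - 95) / (12.24/√48) = 2.224
p-value = 0.0310

Since p-value > α = 0.01, we fail to reject H₀.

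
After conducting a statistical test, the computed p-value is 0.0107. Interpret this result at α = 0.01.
Since p = 0.0107 > α = 0.01, fail to reject H₀.
There is insufficient evidence to reject the null hypothesis; the result is not statistically significant at the 0.01 level.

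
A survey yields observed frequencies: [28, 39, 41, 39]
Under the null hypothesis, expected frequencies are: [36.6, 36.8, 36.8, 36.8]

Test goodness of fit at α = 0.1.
Chi-square goodness of fit test:
H₀: observed counts match expected distribution
H₁: observed counts differ from expected distribution
df = k - 1 = 3
χ² = Σ(O - E)²/E
   = (28 - 36.6)²/36.6 + (39 - 36.8)²/36.8 + (41 - 36.8)²/36.8 + (39 - 36.8)²/36.8
   = 2.021 + 0.132 + 0.479 + 0.132
   = 2.76
p-value = 0.4296

Since p-value > α = 0.1, we fail to reject H₀.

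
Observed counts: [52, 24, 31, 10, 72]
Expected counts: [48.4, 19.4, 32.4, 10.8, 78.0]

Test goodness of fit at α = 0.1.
Chi-square goodness of fit test:
H₀: observed counts match expected distribution
H₁: observed counts differ from expected distribution
df = k - 1 = 4
χ² = Σ(O - E)²/E
   = (52 - 48.4)²/48.4 + (24 - 19.4)²/19.4 + (31 - 32.4)²/32.4 + (10 - 10.8)²/10.8 + (72 - 78.0)²/78.0
   = 0.268 + 1.091 + 0.060 + 0.059 + 0.462
   = 1.94
p-value = 0.7468

Since p-value > α = 0.1, we fail to reject H₀.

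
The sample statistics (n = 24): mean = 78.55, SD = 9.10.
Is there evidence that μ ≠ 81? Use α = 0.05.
One-sample t-test:
H₀: μ = 81
H₁: μ ≠ 81
df = n - 1 = 23
t = (x̄ - μ₀) / (s/√n) = (78.55 - 81) / (9.10/√24) = -1.319
p-value = 0.2002

Since p-value > α = 0.05, we fail to reject H₀.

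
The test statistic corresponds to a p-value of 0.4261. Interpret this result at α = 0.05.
Since p = 0.4261 > α = 0.05, fail to reject H₀.
There is insufficient evidence to reject the null hypothesis; the result is not statistically significant at the 0.05 level.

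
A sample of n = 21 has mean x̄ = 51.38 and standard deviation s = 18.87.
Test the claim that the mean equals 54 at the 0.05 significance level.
One-sample t-test:
H₀: μ = 54
H₁: μ ≠ 54
df = n - 1 = 20
t = (x̄ - μ₀) / (s/√n) = (51.38 - 54) / (18.87/√21) = -0.636
p-value = 0.5318

Since p-value > α = 0.05, we fail to reject H₀.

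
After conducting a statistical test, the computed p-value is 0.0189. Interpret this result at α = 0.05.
Since p = 0.0189 < α = 0.05, reject H₀.
There is sufficient evidence to reject the null hypothesis; the result is statistically significant at the 0.05 level.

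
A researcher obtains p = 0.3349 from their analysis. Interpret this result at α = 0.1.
Since p = 0.3349 > α = 0.1, fail to reject H₀.
There is insufficient evidence to reject the null hypothesis; the result is not statistically significant at the 0.1 level.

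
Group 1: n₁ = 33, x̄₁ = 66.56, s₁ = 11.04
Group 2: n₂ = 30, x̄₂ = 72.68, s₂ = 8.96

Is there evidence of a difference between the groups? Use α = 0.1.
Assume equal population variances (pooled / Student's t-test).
Student's two-sample t-test (equal variances):
H₀: μ₁ = μ₂
H₁: μ₁ ≠ μ₂
df = n₁ + n₂ - 2 = 61
Pooled variance s_p² = [(n₁-1)s₁² + (n₂-1)s₂²] / (n₁ + n₂ - 2) = [(32)(11.04²) + (29)(8.96²)] / 61 = 102.1046
SE = √(s_p²(1/n₁ + 1/n₂)) = √(102.1046 × (1/33 + 1/30)) = 2.5490
t = (x̄₁ - x̄₂) / SE = (66.56 - 72.68) / 2.5490 = -6.12 / 2.5490 = -2.401
p-value = 0.0194

Since p-value < α = 0.1, we reject H₀.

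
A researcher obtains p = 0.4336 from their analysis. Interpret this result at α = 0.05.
Since p = 0.4336 > α = 0.05, fail to reject H₀.
There is insufficient evidence to reject the null hypothesis; the result is not statistically significant at the 0.05 level.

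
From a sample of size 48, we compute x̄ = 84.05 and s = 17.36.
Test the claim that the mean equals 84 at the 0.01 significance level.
One-sample t-test:
H₀: μ = 84
H₁: μ ≠ 84
df = n - 1 = 47
t = (x̄ - μ₀) / (s/√n) = (84.05 - 84) / (17.36/√48) = 0.020
p-value = 0.9842

Since p-value > α = 0.01, we fail to reject H₀.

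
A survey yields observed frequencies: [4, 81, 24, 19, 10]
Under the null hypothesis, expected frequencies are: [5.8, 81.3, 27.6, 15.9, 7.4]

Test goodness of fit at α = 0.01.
Chi-square goodness of fit test:
H₀: observed counts match expected distribution
H₁: observed counts differ from expected distribution
df = k - 1 = 4
χ² = Σ(O - E)²/E
   = (4 - 5.8)²/5.8 + (81 - 81.3)²/81.3 + (24 - 27.6)²/27.6 + (19 - 15.9)²/15.9 + (10 - 7.4)²/7.4
   = 0.559 + 0.001 + 0.470 + 0.604 + 0.914
   = 2.55
p-value = 0.6362

Since p-value > α = 0.01, we fail to reject H₀.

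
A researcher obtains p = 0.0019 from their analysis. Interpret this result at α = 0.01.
Since p = 0.0019 < α = 0.01, reject H₀.
There is sufficient evidence to reject the null hypothesis; the result is statistically significant at the 0.01 level.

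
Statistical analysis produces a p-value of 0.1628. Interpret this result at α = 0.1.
Since p = 0.1628 > α = 0.1, fail to reject H₀.
There is insufficient evidence to reject the null hypothesis; the result is not statistically significant at the 0.1 level.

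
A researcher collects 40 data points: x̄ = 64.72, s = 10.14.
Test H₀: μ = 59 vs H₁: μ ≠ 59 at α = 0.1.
One-sample t-test:
H₀: μ = 59
H₁: μ ≠ 59
df = n - 1 = 39
t = (x̄ - μ₀) / (s/√n) = (64.72 - 59) / (10.14/√40) = 3.568
p-value = 0.0010

Since p-value < α = 0.1, we reject H₀.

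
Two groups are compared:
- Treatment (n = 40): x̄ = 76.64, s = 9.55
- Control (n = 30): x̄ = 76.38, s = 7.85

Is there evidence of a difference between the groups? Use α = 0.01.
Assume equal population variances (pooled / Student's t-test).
Student's two-sample t-test (equal variances):
H₀: μ₁ = μ₂
H₁: μ₁ ≠ μ₂
df = n₁ + n₂ - 2 = 68
Pooled variance s_p² = [(n₁-1)s₁² + (n₂-1)s₂²] / (n₁ + n₂ - 2) = [(39)(9.55²) + (29)(7.85²)] / 68 = 78.5875
SE = √(s_p²(1/n₁ + 1/n₂)) = √(78.5875 × (1/40 + 1/30)) = 2.1411
t = (x̄₁ - x̄₂) / SE = (76.64 - 76.38) / 2.1411 = 0.26 / 2.1411 = 0.121
p-value = 0.9037

Since p-value > α = 0.01, we fail to reject H₀.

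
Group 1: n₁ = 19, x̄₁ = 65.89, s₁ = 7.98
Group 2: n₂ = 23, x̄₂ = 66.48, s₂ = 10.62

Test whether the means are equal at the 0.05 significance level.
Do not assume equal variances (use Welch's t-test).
Welch's two-sample t-test:
H₀: μ₁ = μ₂
H₁: μ₁ ≠ μ₂
s₁²/n₁ = 7.98²/19 = 3.3516,  s₂²/n₂ = 10.62²/23 = 4.9037
SE = √(s₁²/n₁ + s₂²/n₂) = √(3.3516 + 4.9037) = 2.8732
df (Welch-Satterthwaite) = (s₁²/n₁ + s₂²/n₂)² / [(s₁²/n₁)²/(n₁-1) + (s₂²/n₂)²/(n₂-1)] ≈ 39.69
t = (x̄₁ - x̄₂) / SE = (65.89 - 66.48) / 2.8732 = -0.59 / 2.8732 = -0.205
p-value = 0.8384

Since p-value > α = 0.05, we fail to reject H₀.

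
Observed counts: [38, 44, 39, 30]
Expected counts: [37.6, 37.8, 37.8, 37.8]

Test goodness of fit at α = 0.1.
Chi-square goodness of fit test:
H₀: observed counts match expected distribution
H₁: observed counts differ from expected distribution
df = k - 1 = 3
χ² = Σ(O - E)²/E
   = (38 - 37.6)²/37.6 + (44 - 37.8)²/37.8 + (39 - 37.8)²/37.8 + (30 - 37.8)²/37.8
   = 0.004 + 1.017 + 0.038 + 1.610
   = 2.67
p-value = 0.4456

Since p-value > α = 0.1, we fail to reject H₀.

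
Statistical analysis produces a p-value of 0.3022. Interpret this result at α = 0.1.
Since p = 0.3022 > α = 0.1, fail to reject H₀.
There is insufficient evidence to reject the null hypothesis; the result is not statistically significant at the 0.1 level.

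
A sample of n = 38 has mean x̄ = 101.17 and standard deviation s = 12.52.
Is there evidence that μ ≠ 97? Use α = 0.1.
One-sample t-test:
H₀: μ = 97
H₁: μ ≠ 97
df = n - 1 = 37
t = (x̄ - μ₀) / (s/√n) = (101.17 - 97) / (12.52/√38) = 2.053
p-value = 0.0472

Since p-value < α = 0.1, we reject H₀.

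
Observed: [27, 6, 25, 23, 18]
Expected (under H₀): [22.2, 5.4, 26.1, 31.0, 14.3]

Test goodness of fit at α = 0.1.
Chi-square goodness of fit test:
H₀: observed counts match expected distribution
H₁: observed counts differ from expected distribution
df = k - 1 = 4
χ² = Σ(O - E)²/E
   = (27 - 22.2)²/22.2 + (6 - 5.4)²/5.4 + (25 - 26.1)²/26.1 + (23 - 31.0)²/31.0 + (18 - 14.3)²/14.3
   = 1.038 + 0.067 + 0.046 + 2.065 + 0.957
   = 4.17
p-value = 0.3831

Since p-value > α = 0.1, we fail to reject H₀.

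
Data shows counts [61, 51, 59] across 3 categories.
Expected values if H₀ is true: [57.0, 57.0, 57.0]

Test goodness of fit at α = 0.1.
Chi-square goodness of fit test:
H₀: observed counts match expected distribution
H₁: observed counts differ from expected distribution
df = k - 1 = 2
χ² = Σ(O - E)²/E
   = (61 - 57.0)²/57.0 + (51 - 57.0)²/57.0 + (59 - 57.0)²/57.0
   = 0.281 + 0.632 + 0.070
   = 0.98
p-value = 0.6119

Since p-value > α = 0.1, we fail to reject H₀.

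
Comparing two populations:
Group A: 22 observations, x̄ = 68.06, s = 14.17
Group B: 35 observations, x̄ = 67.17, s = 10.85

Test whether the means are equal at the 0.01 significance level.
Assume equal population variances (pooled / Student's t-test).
Student's two-sample t-test (equal variances):
H₀: μ₁ = μ₂
H₁: μ₁ ≠ μ₂
df = n₁ + n₂ - 2 = 55
Pooled variance s_p² = [(n₁-1)s₁² + (n₂-1)s₂²] / (n₁ + n₂ - 2) = [(21)(14.17²) + (34)(10.85²)] / 55 = 149.4388
SE = √(s_p²(1/n₁ + 1/n₂)) = √(149.4388 × (1/22 + 1/35)) = 3.3260
t = (x̄₁ - x̄₂) / SE = (68.06 - 67.17) / 3.3260 = 0.89 / 3.3260 = 0.268
p-value = 0.7900

Since p-value > α = 0.01, we fail to reject H₀.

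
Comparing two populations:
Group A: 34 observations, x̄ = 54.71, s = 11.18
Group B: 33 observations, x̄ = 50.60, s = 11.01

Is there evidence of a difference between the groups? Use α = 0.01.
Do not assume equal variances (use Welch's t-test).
Welch's two-sample t-test:
H₀: μ₁ = μ₂
H₁: μ₁ ≠ μ₂
s₁²/n₁ = 11.18²/34 = 3.6762,  s₂²/n₂ = 11.01²/33 = 3.6733
SE = √(s₁²/n₁ + s₂²/n₂) = √(3.6762 + 3.6733) = 2.7110
df (Welch-Satterthwaite) = (s₁²/n₁ + s₂²/n₂)² / [(s₁²/n₁)²/(n₁-1) + (s₂²/n₂)²/(n₂-1)] ≈ 64.99
t = (x̄₁ - x̄₂) / SE = (54.71 - 50.60) / 2.7110 = 4.11 / 2.7110 = 1.516
p-value = 0.1344

Since p-value > α = 0.01, we fail to reject H₀.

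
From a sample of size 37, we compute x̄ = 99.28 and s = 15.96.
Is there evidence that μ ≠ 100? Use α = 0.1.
One-sample t-test:
H₀: μ = 100
H₁: μ ≠ 100
df = n - 1 = 36
t = (x̄ - μ₀) / (s/√n) = (99.28 - 100) / (15.96/√37) = -0.274
p-value = 0.7853

Since p-value > α = 0.1, we fail to reject H₀.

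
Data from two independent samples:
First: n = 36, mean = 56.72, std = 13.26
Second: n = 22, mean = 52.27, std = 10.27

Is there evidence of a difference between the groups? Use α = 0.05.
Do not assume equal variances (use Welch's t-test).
Welch's two-sample t-test:
H₀: μ₁ = μ₂
H₁: μ₁ ≠ μ₂
s₁²/n₁ = 13.26²/36 = 4.8841,  s₂²/n₂ = 10.27²/22 = 4.7942
SE = √(s₁²/n₁ + s₂²/n₂) = √(4.8841 + 4.7942) = 3.1110
df (Welch-Satterthwaite) = (s₁²/n₁ + s₂²/n₂)² / [(s₁²/n₁)²/(n₁-1) + (s₂²/n₂)²/(n₂-1)] ≈ 52.74
t = (x̄₁ - x̄₂) / SE = (56.72 - 52.27) / 3.1110 = 4.45 / 3.1110 = 1.430
p-value = 0.1585

Since p-value > α = 0.05, we fail to reject H₀.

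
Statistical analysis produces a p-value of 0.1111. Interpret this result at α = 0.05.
Since p = 0.1111 > α = 0.05, fail to reject H₀.
There is insufficient evidence to reject the null hypothesis; the result is not statistically significant at the 0.05 level.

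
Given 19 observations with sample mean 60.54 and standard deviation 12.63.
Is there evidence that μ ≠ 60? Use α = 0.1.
One-sample t-test:
H₀: μ = 60
H₁: μ ≠ 60
df = n - 1 = 18
t = (x̄ - μ₀) / (s/√n) = (60.54 - 60) / (12.63/√19) = 0.186
p-value = 0.8542

Since p-value > α = 0.1, we fail to reject H₀.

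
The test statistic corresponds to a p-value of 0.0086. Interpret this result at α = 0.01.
Since p = 0.0086 < α = 0.01, reject H₀.
There is sufficient evidence to reject the null hypothesis; the result is statistically significant at the 0.01 level.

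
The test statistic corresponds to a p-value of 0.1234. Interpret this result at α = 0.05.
Since p = 0.1234 > α = 0.05, fail to reject H₀.
There is insufficient evidence to reject the null hypothesis; the result is not statistically significant at the 0.05 level.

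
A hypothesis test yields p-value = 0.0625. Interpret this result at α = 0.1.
Since p = 0.0625 < α = 0.1, reject H₀.
There is sufficient evidence to reject the null hypothesis; the result is statistically significant at the 0.1 level.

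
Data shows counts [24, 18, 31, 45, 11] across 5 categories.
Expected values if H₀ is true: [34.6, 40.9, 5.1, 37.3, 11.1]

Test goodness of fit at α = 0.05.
Chi-square goodness of fit test:
H₀: observed counts match expected distribution
H₁: observed counts differ from expected distribution
df = k - 1 = 4
χ² = Σ(O - E)²/E
   = (24 - 34.6)²/34.6 + (18 - 40.9)²/40.9 + (31 - 5.1)²/5.1 + (45 - 37.3)²/37.3 + (11 - 11.1)²/11.1
   = 3.247 + 12.822 + 131.531 + 1.590 + 0.001
   = 149.19
p-value < 0.0001

Since p-value < α = 0.05, we reject H₀.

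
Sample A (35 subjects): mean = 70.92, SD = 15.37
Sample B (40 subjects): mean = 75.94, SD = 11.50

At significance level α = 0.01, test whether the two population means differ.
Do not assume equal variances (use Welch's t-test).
Welch's two-sample t-test:
H₀: μ₁ = μ₂
H₁: μ₁ ≠ μ₂
s₁²/n₁ = 15.37²/35 = 6.7496,  s₂²/n₂ = 11.50²/40 = 3.3062
SE = √(s₁²/n₁ + s₂²/n₂) = √(6.7496 + 3.3062) = 3.1711
df (Welch-Satterthwaite) = (s₁²/n₁ + s₂²/n₂)² / [(s₁²/n₁)²/(n₁-1) + (s₂²/n₂)²/(n₂-1)] ≈ 62.41
t = (x̄₁ - x̄₂) / SE = (70.92 - 75.94) / 3.1711 = -5.02 / 3.1711 = -1.583
p-value = 0.1185

Since p-value > α = 0.01, we fail to reject H₀.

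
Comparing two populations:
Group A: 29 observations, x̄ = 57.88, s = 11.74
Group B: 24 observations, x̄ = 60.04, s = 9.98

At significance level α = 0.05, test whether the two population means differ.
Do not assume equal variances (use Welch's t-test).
Welch's two-sample t-test:
H₀: μ₁ = μ₂
H₁: μ₁ ≠ μ₂
s₁²/n₁ = 11.74²/29 = 4.7527,  s₂²/n₂ = 9.98²/24 = 4.1500
SE = √(s₁²/n₁ + s₂²/n₂) = √(4.7527 + 4.1500) = 2.9837
df (Welch-Satterthwaite) = (s₁²/n₁ + s₂²/n₂)² / [(s₁²/n₁)²/(n₁-1) + (s₂²/n₂)²/(n₂-1)] ≈ 50.95
t = (x̄₁ - x̄₂) / SE = (57.88 - 60.04) / 2.9837 = -2.16 / 2.9837 = -0.724
p-value = 0.4724

Since p-value > α = 0.05, we fail to reject H₀.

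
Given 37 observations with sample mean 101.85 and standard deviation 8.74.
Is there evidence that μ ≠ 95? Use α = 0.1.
One-sample t-test:
H₀: μ = 95
H₁: μ ≠ 95
df = n - 1 = 36
t = (x̄ - μ₀) / (s/√n) = (101.85 - 95) / (8.74/√37) = 4.767
p-value < 0.0001

Since p-value < α = 0.1, we reject H₀.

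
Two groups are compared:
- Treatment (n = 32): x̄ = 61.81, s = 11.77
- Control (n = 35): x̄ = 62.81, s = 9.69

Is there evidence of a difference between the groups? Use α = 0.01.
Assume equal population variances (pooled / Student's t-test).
Student's two-sample t-test (equal variances):
H₀: μ₁ = μ₂
H₁: μ₁ ≠ μ₂
df = n₁ + n₂ - 2 = 65
Pooled variance s_p² = [(n₁-1)s₁² + (n₂-1)s₂²] / (n₁ + n₂ - 2) = [(31)(11.77²) + (34)(9.69²)] / 65 = 115.1844
SE = √(s_p²(1/n₁ + 1/n₂)) = √(115.1844 × (1/32 + 1/35)) = 2.6250
t = (x̄₁ - x̄₂) / SE = (61.81 - 62.81) / 2.6250 = -1.00 / 2.6250 = -0.381
p-value = 0.7045

Since p-value > α = 0.01, we fail to reject H₀.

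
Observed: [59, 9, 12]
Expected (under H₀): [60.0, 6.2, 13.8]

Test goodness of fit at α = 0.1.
Chi-square goodness of fit test:
H₀: observed counts match expected distribution
H₁: observed counts differ from expected distribution
df = k - 1 = 2
χ² = Σ(O - E)²/E
   = (59 - 60.0)²/60.0 + (9 - 6.2)²/6.2 + (12 - 13.8)²/13.8
   = 0.017 + 1.265 + 0.235
   = 1.52
p-value = 0.4686

Since p-value > α = 0.1, we fail to reject H₀.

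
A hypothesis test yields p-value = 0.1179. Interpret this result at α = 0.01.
Since p = 0.1179 > α = 0.01, fail to reject H₀.
There is insufficient evidence to reject the null hypothesis; the result is not statistically significant at the 0.01 level.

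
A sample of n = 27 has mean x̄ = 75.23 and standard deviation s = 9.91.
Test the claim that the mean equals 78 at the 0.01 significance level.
One-sample t-test:
H₀: μ = 78
H₁: μ ≠ 78
df = n - 1 = 26
t = (x̄ - μ₀) / (s/√n) = (75.23 - 78) / (9.91/√27) = -1.452
p-value = 0.1584

Since p-value > α = 0.01, we fail to reject H₀.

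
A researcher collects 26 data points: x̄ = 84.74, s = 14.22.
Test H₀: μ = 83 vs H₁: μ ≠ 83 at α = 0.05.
One-sample t-test:
H₀: μ = 83
H₁: μ ≠ 83
df = n - 1 = 25
t = (x̄ - μ₀) / (s/√n) = (84.74 - 83) / (14.22/√26) = 0.624
p-value = 0.5383

Since p-value > α = 0.05, we fail to reject H₀.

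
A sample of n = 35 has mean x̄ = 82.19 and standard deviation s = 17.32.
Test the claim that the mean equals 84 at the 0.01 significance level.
One-sample t-test:
H₀: μ = 84
H₁: μ ≠ 84
df = n - 1 = 34
t = (x̄ - μ₀) / (s/√n) = (82.19 - 84) / (17.32/√35) = -0.618
p-value = 0.5405

Since p-value > α = 0.01, we fail to reject H₀.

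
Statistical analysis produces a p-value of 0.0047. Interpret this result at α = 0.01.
Since p = 0.0047 < α = 0.01, reject H₀.
There is sufficient evidence to reject the null hypothesis; the result is statistically significant at the 0.01 level.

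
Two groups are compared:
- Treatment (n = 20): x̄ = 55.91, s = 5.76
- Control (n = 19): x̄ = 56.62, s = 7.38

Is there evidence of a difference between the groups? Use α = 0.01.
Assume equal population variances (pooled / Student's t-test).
Student's two-sample t-test (equal variances):
H₀: μ₁ = μ₂
H₁: μ₁ ≠ μ₂
df = n₁ + n₂ - 2 = 37
Pooled variance s_p² = [(n₁-1)s₁² + (n₂-1)s₂²] / (n₁ + n₂ - 2) = [(19)(5.76²) + (18)(7.38²)] / 37 = 43.5333
SE = √(s_p²(1/n₁ + 1/n₂)) = √(43.5333 × (1/20 + 1/19)) = 2.1137
t = (x̄₁ - x̄₂) / SE = (55.91 - 56.62) / 2.1137 = -0.71 / 2.1137 = -0.336
p-value = 0.7388

Since p-value > α = 0.01, we fail to reject H₀.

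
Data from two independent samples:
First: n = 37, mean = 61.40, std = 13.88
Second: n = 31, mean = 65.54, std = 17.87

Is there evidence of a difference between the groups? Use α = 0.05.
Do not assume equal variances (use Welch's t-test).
Welch's two-sample t-test:
H₀: μ₁ = μ₂
H₁: μ₁ ≠ μ₂
s₁²/n₁ = 13.88²/37 = 5.2069,  s₂²/n₂ = 17.87²/31 = 10.3012
SE = √(s₁²/n₁ + s₂²/n₂) = √(5.2069 + 10.3012) = 3.9380
df (Welch-Satterthwaite) = (s₁²/n₁ + s₂²/n₂)² / [(s₁²/n₁)²/(n₁-1) + (s₂²/n₂)²/(n₂-1)] ≈ 56.06
t = (x̄₁ - x̄₂) / SE = (61.40 - 65.54) / 3.9380 = -4.14 / 3.9380 = -1.051
p-value = 0.2976

Since p-value > α = 0.05, we fail to reject H₀.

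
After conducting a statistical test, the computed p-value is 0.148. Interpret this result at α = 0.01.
Since p = 0.148 > α = 0.01, fail to reject H₀.
There is insufficient evidence to reject the null hypothesis; the result is not statistically significant at the 0.01 level.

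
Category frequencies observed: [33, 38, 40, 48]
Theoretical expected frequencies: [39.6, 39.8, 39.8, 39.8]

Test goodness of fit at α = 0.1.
Chi-square goodness of fit test:
H₀: observed counts match expected distribution
H₁: observed counts differ from expected distribution
df = k - 1 = 3
χ² = Σ(O - E)²/E
   = (33 - 39.6)²/39.6 + (38 - 39.8)²/39.8 + (40 - 39.8)²/39.8 + (48 - 39.8)²/39.8
   = 1.100 + 0.081 + 0.001 + 1.689
   = 2.87
p-value = 0.4118

Since p-value > α = 0.1, we fail to reject H₀.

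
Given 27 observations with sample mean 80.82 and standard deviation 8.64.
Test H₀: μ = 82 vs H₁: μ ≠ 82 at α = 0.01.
One-sample t-test:
H₀: μ = 82
H₁: μ ≠ 82
df = n - 1 = 26
t = (x̄ - μ₀) / (s/√n) = (80.82 - 82) / (8.64/√27) = -0.710
p-value = 0.4842

Since p-value > α = 0.01, we fail to reject H₀.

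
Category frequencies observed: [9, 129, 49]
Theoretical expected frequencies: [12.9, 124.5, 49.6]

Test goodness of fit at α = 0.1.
Chi-square goodness of fit test:
H₀: observed counts match expected distribution
H₁: observed counts differ from expected distribution
df = k - 1 = 2
χ² = Σ(O - E)²/E
   = (9 - 12.9)²/12.9 + (129 - 124.5)²/124.5 + (49 - 49.6)²/49.6
   = 1.179 + 0.163 + 0.007
   = 1.35
p-value = 0.5094

Since p-value > α = 0.1, we fail to reject H₀.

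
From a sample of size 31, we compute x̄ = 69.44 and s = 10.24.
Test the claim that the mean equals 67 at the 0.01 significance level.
One-sample t-test:
H₀: μ = 67
H₁: μ ≠ 67
df = n - 1 = 30
t = (x̄ - μ₀) / (s/√n) = (69.44 - 67) / (10.24/√31) = 1.327
p-value = 0.1946

Since p-value > α = 0.01, we fail to reject H₀.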